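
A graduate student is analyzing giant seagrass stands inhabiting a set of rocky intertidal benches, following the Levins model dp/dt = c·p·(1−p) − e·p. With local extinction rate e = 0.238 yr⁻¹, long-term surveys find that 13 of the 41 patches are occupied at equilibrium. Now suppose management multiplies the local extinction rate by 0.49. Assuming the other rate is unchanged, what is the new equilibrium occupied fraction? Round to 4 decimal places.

0.6654

Observed p* = 13/41 = 0.31707.
Balance c(1−p*) = e gives c = e/(1 − 0.31707) = 0.238/0.68293 = 0.34850.
New p* = 1 − e/c = 1 − 0.11662/0.34850 = 0.66537.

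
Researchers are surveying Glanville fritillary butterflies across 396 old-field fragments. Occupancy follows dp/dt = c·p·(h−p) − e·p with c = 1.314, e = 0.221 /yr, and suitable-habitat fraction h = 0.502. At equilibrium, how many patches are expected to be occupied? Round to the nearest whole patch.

132

p* = h − e/c = 0.502 − 0.1682 = 0.3338.
Expected occupied patches = N × p* = 396 × 0.3338 = 132.19 ≈ 132.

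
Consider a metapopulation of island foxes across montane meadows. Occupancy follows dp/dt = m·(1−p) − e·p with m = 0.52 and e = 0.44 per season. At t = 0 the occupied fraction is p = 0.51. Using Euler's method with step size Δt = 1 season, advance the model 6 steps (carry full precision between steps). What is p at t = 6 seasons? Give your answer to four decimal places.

Update rule: p ← p + [m·(1−p) − e·p]·Δt with Δt = 1.
p: 0.51000 → 0.54040  (Δp = +0.03040)
p: 0.54040 → 0.54162  (Δp = +0.00122)
p: 0.54162 → 0.54166  (Δp = +0.00005)
p: 0.54166 → 0.54167  (Δp = +0.00000)
p: 0.54167 → 0.54167  (Δp = +0.00000)
p: 0.54167 → 0.54167  (Δp = +0.00000)

0.5417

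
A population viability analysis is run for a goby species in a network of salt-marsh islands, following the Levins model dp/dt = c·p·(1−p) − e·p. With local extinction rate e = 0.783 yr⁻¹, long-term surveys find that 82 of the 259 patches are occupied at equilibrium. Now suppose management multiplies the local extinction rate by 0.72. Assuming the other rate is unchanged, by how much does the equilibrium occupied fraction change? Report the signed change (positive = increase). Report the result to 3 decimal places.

Observed p* = 82/259 = 0.31660.
Balance c(1−p*) = e gives c = e/(1 − 0.31660) = 0.783/0.68340 = 1.14574.
New p* = 1 − e/c = 1 − 0.56376/1.14574 = 0.50795.
Δp* = 0.50795 − 0.31660 = +0.19135.

0.191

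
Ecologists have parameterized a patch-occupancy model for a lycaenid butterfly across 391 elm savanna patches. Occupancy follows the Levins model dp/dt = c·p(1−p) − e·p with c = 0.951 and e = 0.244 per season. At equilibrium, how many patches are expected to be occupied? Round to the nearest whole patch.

291

p* = 1 − e/c = 1 − 0.244/0.951 = 0.7434.
Expected occupied patches = N × p* = 391 × 0.7434 = 290.68 ≈ 291.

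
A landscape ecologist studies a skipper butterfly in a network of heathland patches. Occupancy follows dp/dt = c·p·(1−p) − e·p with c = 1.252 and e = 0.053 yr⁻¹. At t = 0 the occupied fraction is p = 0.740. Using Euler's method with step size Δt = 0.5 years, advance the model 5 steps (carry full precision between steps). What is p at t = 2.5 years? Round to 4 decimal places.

0.9536

Update rule: p ← p + [c·p·(1−p) − e·p]·Δt with Δt = 0.5.
t = 0.5: p = 0.74000 + (+0.10083) = 0.84083
t = 1: p = 0.84083 + (+0.06150) = 0.90233
t = 1.5: p = 0.90233 + (+0.03126) = 0.93359
t = 2: p = 0.93359 + (+0.01407) = 0.94766
t = 2.5: p = 0.94766 + (+0.00594) = 0.95360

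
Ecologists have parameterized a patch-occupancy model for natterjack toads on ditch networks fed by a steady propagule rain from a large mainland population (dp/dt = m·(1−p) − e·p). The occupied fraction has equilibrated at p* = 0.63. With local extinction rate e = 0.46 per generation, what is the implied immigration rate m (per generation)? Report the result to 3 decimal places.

At equilibrium m(1−p*) = e·p*, so m = e·p*/(1−p*).
m = 0.46 × 0.63 / 0.3700 = 0.2898/0.3700 = 0.7832.

0.783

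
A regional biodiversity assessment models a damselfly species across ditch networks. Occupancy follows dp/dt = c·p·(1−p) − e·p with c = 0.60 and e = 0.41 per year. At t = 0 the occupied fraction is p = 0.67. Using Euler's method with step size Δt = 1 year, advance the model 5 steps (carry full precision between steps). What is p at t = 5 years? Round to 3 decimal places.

0.376

Update rule: p ← p + [c·p·(1−p) − e·p]·Δt with Δt = 1.
step 1: Δp = -0.14204, p = 0.52796
step 2: Δp = -0.06693, p = 0.46103
step 3: Δp = -0.03993, p = 0.42109
step 4: Δp = -0.02638, p = 0.39471
step 5: Δp = -0.01848, p = 0.37623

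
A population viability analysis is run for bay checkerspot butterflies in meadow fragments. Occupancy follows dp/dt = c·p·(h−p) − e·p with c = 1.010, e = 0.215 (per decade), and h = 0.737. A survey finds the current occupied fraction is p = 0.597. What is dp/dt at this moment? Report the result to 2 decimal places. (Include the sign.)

-0.04

Colonization term: c·p·(h−p) = 1.010×0.597×0.1400 = 0.08442.
Extinction term: e·p = 0.12835.
dp/dt = 0.08442 − 0.12835 = -0.04394.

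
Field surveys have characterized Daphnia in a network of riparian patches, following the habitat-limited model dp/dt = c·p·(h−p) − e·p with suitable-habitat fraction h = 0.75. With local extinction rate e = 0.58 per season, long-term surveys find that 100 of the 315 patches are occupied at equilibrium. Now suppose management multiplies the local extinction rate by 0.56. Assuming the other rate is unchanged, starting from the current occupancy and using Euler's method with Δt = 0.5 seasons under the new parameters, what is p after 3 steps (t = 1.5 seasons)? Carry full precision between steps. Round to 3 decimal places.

0.424

Observed p* = 100/315 = 0.31746.
Balance c(h−p*) = e gives c = e/(0.75 − 0.31746) = 0.58/0.43254 = 1.34092.
Starting from p₀ = 0.31746; update p ← p + (dp/dt)·Δt with the new parameters.
  1  |  dp/dt·Δt = +0.040508  |  p_1 = 0.357968
  2  |  dp/dt·Δt = +0.035955  |  p_2 = 0.393923
  3  |  dp/dt·Δt = +0.030070  |  p_3 = 0.423993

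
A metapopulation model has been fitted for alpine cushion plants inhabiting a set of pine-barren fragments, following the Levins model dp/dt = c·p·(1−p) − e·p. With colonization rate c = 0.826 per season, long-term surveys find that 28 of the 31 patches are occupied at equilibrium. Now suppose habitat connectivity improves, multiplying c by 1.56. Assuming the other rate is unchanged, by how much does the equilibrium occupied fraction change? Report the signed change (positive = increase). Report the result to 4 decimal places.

0.0347

Observed p* = 28/31 = 0.90323.
Balance c(1−p*) = e gives e = 0.826×(1 − 0.90323) = 0.07993.
New p* = 1 − e/c = 1 − 0.07993/1.28856 = 0.93797.
Δp* = 0.93797 − 0.90323 = +0.03474.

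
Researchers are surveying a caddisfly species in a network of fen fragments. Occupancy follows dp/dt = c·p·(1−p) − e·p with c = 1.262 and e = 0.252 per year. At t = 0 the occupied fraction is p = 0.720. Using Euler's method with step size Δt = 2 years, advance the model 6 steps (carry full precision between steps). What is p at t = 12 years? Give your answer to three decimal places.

Update rule: p ← p + [c·p·(1−p) − e·p]·Δt with Δt = 2.
  1  |  dp/dt·Δt = +0.145958  |  p_1 = 0.865958
  2  |  dp/dt·Δt = -0.143471  |  p_2 = 0.722487
  3  |  dp/dt·Δt = +0.141927  |  p_3 = 0.864414
  4  |  dp/dt·Δt = -0.139846  |  p_4 = 0.724568
  5  |  dp/dt·Δt = +0.138530  |  p_5 = 0.863098
  6  |  dp/dt·Δt = -0.136767  |  p_6 = 0.726332

0.726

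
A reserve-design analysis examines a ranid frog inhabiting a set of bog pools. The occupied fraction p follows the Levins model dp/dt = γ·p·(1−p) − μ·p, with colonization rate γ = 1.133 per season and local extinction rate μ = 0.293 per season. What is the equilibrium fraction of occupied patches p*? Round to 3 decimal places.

At equilibrium, colonization balances extinction: γ·p*·(1−p*) = μ·p*.
So p* = 1 − μ/γ = 1 − 0.293/1.133 = 1 − 0.2586 = 0.7414.

0.741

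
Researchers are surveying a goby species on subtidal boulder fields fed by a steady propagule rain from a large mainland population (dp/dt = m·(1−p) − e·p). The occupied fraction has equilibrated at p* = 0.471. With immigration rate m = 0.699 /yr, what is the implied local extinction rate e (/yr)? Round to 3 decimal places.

0.785

At equilibrium m(1−p*) = e·p*, so e = m(1−p*)/p*.
e = 0.699 × 0.5290 / 0.471 = 0.7851.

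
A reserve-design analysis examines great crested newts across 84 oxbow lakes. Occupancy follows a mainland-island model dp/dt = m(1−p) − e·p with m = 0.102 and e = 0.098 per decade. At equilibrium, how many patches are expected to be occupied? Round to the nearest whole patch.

43

p* = m/(m+e) = 0.102/0.2000 = 0.5100.
Expected occupied patches = N × p* = 84 × 0.5100 = 42.84 ≈ 43.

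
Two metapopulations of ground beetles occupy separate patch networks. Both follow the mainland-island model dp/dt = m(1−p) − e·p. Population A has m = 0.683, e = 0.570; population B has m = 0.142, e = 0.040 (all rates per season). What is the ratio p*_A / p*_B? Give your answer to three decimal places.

A: p*_A = m/(m+e) = 0.683/1.2530 = 0.5451.
B: p*_B = 0.142/0.1820 = 0.7802.
p*_A / p*_B = 0.5451/0.7802 = 0.6986.

0.699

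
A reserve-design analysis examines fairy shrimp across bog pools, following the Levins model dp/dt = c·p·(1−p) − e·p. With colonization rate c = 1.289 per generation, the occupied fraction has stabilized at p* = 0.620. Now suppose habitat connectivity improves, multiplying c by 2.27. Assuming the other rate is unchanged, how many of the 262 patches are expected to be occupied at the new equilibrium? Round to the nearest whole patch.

218

Balance c(1−p*) = e gives e = 1.289×(1 − 0.62000) = 0.48982.
New p* = 1 − e/c = 1 − 0.48982/2.92603 = 0.83260.
Expected occupied = 262 × 0.83260 = 218.14 ≈ 218.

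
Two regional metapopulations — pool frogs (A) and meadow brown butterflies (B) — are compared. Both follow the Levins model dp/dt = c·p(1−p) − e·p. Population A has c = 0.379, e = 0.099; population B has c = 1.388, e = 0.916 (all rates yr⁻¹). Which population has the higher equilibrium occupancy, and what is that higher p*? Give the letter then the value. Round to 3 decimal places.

A: p*_A = 1 − 0.099/0.379 = 0.7388.
B: p*_B = 1 − 0.916/1.388 = 0.3401.
A is higher at 0.7388.

A, 0.739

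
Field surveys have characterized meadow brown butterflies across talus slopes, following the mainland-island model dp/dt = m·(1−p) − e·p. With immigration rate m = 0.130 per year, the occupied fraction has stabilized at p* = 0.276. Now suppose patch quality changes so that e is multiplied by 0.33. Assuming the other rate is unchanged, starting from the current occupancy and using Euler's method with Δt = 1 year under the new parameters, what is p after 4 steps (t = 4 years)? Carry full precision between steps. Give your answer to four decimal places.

0.4504

Balance m(1−p*) = e·p* gives e = m(1−p*)/p* = 0.130×0.72400/0.27600 = 0.34101.
Starting from p₀ = 0.27600; update p ← p + (dp/dt)·Δt with the new parameters.
p: 0.27600 → 0.33906  (Δp = +0.06306)
p: 0.33906 → 0.38683  (Δp = +0.04777)
p: 0.38683 → 0.42301  (Δp = +0.03618)
p: 0.42301 → 0.45041  (Δp = +0.02741)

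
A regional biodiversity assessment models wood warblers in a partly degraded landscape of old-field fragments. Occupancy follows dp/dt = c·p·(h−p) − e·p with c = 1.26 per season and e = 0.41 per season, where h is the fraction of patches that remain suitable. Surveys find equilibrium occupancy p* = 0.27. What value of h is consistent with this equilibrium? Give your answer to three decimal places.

0.595

At equilibrium c(h−p*) = e, so h = p* + e/c.
h = 0.27 + 0.41/1.26 = 0.27 + 0.3254 = 0.5954.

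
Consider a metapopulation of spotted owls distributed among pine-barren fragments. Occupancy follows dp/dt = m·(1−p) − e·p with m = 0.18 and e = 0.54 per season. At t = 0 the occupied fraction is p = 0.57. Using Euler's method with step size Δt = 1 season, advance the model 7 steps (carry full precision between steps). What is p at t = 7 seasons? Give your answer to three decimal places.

Update rule: p ← p + [m·(1−p) − e·p]·Δt with Δt = 1.
  1  |  dp/dt·Δt = -0.230400  |  p_1 = 0.339600
  2  |  dp/dt·Δt = -0.064512  |  p_2 = 0.275088
  3  |  dp/dt·Δt = -0.018063  |  p_3 = 0.257025
  4  |  dp/dt·Δt = -0.005058  |  p_4 = 0.251967
  5  |  dp/dt·Δt = -0.001416  |  p_5 = 0.250551
  6  |  dp/dt·Δt = -0.000397  |  p_6 = 0.250154
  7  |  dp/dt·Δt = -0.000111  |  p_7 = 0.250043

0.250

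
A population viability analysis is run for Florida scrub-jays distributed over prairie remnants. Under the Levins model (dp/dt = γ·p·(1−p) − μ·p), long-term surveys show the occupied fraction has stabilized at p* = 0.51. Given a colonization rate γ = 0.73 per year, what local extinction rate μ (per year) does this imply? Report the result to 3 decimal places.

At equilibrium γ(1−p*) = μ.
μ = 0.73 × (1 − 0.51) = 0.73 × 0.4900 = 0.3577.

0.358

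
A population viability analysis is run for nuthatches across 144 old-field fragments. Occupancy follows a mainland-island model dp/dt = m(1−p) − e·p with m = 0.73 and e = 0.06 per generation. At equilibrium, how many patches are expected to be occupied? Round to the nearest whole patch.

p* = m/(m+e) = 0.73/0.7900 = 0.9241.
Expected occupied patches = N × p* = 144 × 0.9241 = 133.06 ≈ 133.

133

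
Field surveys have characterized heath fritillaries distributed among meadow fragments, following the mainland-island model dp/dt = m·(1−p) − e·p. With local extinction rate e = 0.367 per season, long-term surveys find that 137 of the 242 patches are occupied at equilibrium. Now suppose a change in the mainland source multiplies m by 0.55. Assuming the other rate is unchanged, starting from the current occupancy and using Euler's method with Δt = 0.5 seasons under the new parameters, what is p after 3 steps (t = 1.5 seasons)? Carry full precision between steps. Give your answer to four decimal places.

Observed p* = 137/242 = 0.56612.
Balance m(1−p*) = e·p* gives m = e·p*/(1−p*) = 0.367×0.56612/0.43388 = 0.47885.
Starting from p₀ = 0.56612; update p ← p + (dp/dt)·Δt with the new parameters.
  1  |  dp/dt·Δt = -0.046747  |  p_1 = 0.519369
  2  |  dp/dt·Δt = -0.032013  |  p_2 = 0.487356
  3  |  dp/dt·Δt = -0.021923  |  p_3 = 0.465432

0.4654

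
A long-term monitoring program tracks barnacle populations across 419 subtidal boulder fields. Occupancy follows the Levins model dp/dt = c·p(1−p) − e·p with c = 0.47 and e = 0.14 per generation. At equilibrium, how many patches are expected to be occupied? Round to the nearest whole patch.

p* = 1 − e/c = 1 − 0.14/0.47 = 0.7021.
Expected occupied patches = N × p* = 419 × 0.7021 = 294.19 ≈ 294.

294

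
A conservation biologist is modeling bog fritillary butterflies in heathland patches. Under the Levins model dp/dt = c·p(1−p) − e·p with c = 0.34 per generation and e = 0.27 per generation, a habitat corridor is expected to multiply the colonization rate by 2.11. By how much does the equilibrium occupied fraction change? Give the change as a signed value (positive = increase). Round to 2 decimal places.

Before: p* = 1 − 0.27/0.34 = 0.2059.
After the change, c = 0.7174, e = 0.27, so p* = 1 − 0.27/0.7174 = 0.6236.
Δp* = 0.6236 − 0.2059 = +0.4178.

0.42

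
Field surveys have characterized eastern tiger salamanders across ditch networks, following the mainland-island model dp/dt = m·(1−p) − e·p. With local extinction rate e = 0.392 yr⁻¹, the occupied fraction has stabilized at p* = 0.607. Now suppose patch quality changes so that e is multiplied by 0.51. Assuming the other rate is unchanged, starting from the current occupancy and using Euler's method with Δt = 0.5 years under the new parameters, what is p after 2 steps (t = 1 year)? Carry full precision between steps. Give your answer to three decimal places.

0.700

Balance m(1−p*) = e·p* gives m = e·p*/(1−p*) = 0.392×0.60700/0.39300 = 0.60546.
Starting from p₀ = 0.60700; update p ← p + (dp/dt)·Δt with the new parameters.
p: 0.60700 → 0.66530  (Δp = +0.05830)
p: 0.66530 → 0.70012  (Δp = +0.03482)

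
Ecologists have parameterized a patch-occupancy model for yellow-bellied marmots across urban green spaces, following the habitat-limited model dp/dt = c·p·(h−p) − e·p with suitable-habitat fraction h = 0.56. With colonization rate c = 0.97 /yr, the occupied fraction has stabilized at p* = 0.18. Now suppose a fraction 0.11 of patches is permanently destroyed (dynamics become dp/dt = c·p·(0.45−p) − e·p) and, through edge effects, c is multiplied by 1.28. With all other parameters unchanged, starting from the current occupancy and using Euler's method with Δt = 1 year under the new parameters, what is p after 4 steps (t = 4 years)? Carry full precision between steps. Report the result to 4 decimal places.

0.1634

Balance c(h−p*) = e gives e = 0.97×(0.56 − 0.18000) = 0.36860.
Starting from p₀ = 0.18000; update p ← p + (dp/dt)·Δt with the new parameters.
p: 0.18000 → 0.17399  (Δp = -0.00601)
p: 0.17399 → 0.16949  (Δp = -0.00451)
p: 0.16949 → 0.16604  (Δp = -0.00344)
p: 0.16604 → 0.16338  (Δp = -0.00266)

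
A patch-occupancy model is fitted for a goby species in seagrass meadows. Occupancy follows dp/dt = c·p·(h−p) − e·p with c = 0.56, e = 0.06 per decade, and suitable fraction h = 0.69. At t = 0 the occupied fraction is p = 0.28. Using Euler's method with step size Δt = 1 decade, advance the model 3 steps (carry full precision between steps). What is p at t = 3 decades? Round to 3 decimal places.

0.418

Update rule: p ← p + [c·p·(h−p) − e·p]·Δt with Δt = 1.
step 1: Δp = +0.04749, p = 0.32749
step 2: Δp = +0.04683, p = 0.37432
step 3: Δp = +0.04371, p = 0.41803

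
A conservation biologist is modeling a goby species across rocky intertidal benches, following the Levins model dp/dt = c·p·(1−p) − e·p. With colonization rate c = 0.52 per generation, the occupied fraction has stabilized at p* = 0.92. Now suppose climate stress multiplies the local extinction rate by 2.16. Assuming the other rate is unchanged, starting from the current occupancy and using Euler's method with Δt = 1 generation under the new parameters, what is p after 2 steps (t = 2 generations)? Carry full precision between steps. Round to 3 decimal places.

Balance c(1−p*) = e gives e = 0.52×(1 − 0.92000) = 0.04160.
Starting from p₀ = 0.92000; update p ← p + (dp/dt)·Δt with the new parameters.
  1  |  dp/dt·Δt = -0.044396  |  p_1 = 0.875604
  2  |  dp/dt·Δt = -0.022039  |  p_2 = 0.853565

0.854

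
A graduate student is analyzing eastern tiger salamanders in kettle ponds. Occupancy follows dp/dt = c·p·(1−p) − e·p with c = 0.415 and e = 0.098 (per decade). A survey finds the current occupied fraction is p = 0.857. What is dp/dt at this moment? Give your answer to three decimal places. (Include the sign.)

-0.033

Colonization term: c·p·(1−p) = 0.415×0.857×0.1430 = 0.05086.
Extinction term: e·p = 0.08399.
dp/dt = 0.05086 − 0.08399 = -0.03313.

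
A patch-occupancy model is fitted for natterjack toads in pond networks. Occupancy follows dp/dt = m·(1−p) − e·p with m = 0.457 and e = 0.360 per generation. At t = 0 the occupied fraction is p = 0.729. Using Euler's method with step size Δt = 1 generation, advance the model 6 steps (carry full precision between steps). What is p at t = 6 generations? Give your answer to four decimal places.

Update rule: p ← p + [m·(1−p) − e·p]·Δt with Δt = 1.
  1  |  dp/dt·Δt = -0.138593  |  p_1 = 0.590407
  2  |  dp/dt·Δt = -0.025363  |  p_2 = 0.565044
  3  |  dp/dt·Δt = -0.004641  |  p_3 = 0.560403
  4  |  dp/dt·Δt = -0.000849  |  p_4 = 0.559554
  5  |  dp/dt·Δt = -0.000155  |  p_5 = 0.559398
  6  |  dp/dt·Δt = -0.000028  |  p_6 = 0.559370

0.5594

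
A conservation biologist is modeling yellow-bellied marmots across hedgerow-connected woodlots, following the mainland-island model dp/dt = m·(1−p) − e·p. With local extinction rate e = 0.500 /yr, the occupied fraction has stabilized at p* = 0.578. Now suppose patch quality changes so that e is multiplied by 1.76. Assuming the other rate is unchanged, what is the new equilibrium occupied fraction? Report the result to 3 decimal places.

Balance m(1−p*) = e·p* gives m = e·p*/(1−p*) = 0.500×0.57800/0.42200 = 0.68483.
New p* = m/(m+e) = 0.68483/(0.68483+0.88000) = 0.43764.

0.438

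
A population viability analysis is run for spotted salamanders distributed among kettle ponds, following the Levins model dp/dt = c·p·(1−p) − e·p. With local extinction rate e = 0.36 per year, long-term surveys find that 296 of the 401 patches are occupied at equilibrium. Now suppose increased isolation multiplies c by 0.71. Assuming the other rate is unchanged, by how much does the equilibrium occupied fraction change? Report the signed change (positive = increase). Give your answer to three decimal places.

Observed p* = 296/401 = 0.73815.
Balance c(1−p*) = e gives c = e/(1 − 0.73815) = 0.36/0.26185 = 1.37483.
New p* = 1 − e/c = 1 − 0.36000/0.97613 = 0.63120.
Δp* = 0.63120 − 0.73815 = -0.10695.

-0.107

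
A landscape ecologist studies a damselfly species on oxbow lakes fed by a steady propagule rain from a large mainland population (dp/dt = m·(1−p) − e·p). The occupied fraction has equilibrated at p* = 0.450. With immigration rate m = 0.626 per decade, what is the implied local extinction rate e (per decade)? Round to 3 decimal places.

0.765

At equilibrium m(1−p*) = e·p*, so e = m(1−p*)/p*.
e = 0.626 × 0.5500 / 0.450 = 0.7651.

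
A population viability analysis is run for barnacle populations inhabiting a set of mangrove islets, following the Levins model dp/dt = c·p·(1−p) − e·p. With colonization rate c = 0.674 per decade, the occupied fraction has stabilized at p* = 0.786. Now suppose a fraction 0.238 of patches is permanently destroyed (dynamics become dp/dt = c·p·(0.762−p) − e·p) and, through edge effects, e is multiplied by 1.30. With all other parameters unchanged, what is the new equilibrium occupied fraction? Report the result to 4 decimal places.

0.4838

Balance c(1−p*) = e gives e = 0.674×(1 − 0.78600) = 0.14424.
New p* = 0.762 − e/c = 0.762 − 0.18751/0.67400 = 0.48380.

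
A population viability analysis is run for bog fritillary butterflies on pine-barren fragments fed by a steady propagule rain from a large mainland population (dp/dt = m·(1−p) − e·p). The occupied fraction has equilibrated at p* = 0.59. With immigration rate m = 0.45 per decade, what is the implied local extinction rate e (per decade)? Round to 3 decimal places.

At equilibrium m(1−p*) = e·p*, so e = m(1−p*)/p*.
e = 0.45 × 0.4100 / 0.59 = 0.3127.

0.313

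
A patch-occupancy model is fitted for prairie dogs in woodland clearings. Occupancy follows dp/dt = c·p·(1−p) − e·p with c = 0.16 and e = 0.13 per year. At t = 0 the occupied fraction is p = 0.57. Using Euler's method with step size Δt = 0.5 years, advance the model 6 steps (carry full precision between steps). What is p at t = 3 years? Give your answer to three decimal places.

Update rule: p ← p + [c·p·(1−p) − e·p]·Δt with Δt = 0.5.
p: 0.57000 → 0.55256  (Δp = -0.01744)
p: 0.55256 → 0.53642  (Δp = -0.01614)
p: 0.53642 → 0.52145  (Δp = -0.01497)
p: 0.52145 → 0.50752  (Δp = -0.01393)
p: 0.50752 → 0.49452  (Δp = -0.01299)
p: 0.49452 → 0.48238  (Δp = -0.01215)

0.482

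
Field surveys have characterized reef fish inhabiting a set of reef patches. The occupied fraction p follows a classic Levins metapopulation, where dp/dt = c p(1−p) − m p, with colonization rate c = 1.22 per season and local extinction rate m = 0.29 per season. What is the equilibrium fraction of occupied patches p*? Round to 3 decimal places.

0.762

At equilibrium, colonization balances extinction: c·p*·(1−p*) = m·p*.
So p* = 1 − m/c = 1 − 0.29/1.22 = 1 − 0.2377 = 0.7623.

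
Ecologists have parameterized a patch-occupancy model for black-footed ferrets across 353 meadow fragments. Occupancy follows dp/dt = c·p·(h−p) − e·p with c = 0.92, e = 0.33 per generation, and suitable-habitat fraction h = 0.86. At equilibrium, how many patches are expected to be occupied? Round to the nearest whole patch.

p* = h − e/c = 0.86 − 0.3587 = 0.5013.
Expected occupied patches = N × p* = 353 × 0.5013 = 176.96 ≈ 177.

177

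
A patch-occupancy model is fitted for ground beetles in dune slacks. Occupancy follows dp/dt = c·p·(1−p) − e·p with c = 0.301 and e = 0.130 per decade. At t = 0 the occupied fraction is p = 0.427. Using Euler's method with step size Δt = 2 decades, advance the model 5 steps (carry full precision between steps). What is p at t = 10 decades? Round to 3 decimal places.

0.543

Update rule: p ← p + [c·p·(1−p) − e·p]·Δt with Δt = 2.
  1  |  dp/dt·Δt = +0.036272  |  p_1 = 0.463272
  2  |  dp/dt·Δt = +0.029237  |  p_2 = 0.492509
  3  |  dp/dt·Δt = +0.022414  |  p_3 = 0.514923
  4  |  dp/dt·Δt = +0.016486  |  p_4 = 0.531409
  5  |  dp/dt·Δt = +0.011740  |  p_5 = 0.543149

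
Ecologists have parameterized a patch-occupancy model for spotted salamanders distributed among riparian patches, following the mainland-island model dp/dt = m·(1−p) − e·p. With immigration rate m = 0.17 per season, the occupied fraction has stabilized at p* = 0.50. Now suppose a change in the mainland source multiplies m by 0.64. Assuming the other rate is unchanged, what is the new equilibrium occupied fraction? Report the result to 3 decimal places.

0.390

Balance m(1−p*) = e·p* gives e = m(1−p*)/p* = 0.17×0.50000/0.50000 = 0.17000.
New p* = m/(m+e) = 0.10880/(0.10880+0.17000) = 0.39024.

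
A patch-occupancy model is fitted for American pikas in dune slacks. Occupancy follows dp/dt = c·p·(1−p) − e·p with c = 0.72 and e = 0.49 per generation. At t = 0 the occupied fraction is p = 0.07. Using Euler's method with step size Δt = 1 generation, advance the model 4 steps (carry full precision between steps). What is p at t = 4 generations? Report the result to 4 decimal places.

0.1289

Update rule: p ← p + [c·p·(1−p) − e·p]·Δt with Δt = 1.
p: 0.07000 → 0.08257  (Δp = +0.01257)
p: 0.08257 → 0.09665  (Δp = +0.01408)
p: 0.09665 → 0.11216  (Δp = +0.01550)
p: 0.11216 → 0.12890  (Δp = +0.01674)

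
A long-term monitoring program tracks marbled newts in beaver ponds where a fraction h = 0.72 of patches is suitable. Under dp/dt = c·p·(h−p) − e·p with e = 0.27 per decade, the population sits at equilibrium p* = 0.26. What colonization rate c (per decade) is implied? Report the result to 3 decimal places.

At equilibrium c(h−p*) = e, so c = e/(h−p*).
c = 0.27/(0.72 − 0.26) = 0.27/0.4600 = 0.5870.

0.587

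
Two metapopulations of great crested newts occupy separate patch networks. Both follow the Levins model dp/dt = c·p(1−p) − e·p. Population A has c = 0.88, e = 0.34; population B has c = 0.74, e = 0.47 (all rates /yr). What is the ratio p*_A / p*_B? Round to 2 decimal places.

1.68

A: p*_A = 1 − 0.34/0.88 = 0.6136.
B: p*_B = 1 − 0.47/0.74 = 0.3649.
p*_A / p*_B = 0.6136/0.3649 = 1.6818.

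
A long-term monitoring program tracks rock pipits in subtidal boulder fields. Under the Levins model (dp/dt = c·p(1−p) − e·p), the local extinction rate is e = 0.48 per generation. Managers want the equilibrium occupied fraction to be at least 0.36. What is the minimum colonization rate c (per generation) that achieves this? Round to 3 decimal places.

p* = 1 − e/c ≥ 0.36 requires e/c ≤ 0.6400, i.e. c ≥ e/0.6400.
c_min = 0.48/0.6400 = 0.7500.

0.750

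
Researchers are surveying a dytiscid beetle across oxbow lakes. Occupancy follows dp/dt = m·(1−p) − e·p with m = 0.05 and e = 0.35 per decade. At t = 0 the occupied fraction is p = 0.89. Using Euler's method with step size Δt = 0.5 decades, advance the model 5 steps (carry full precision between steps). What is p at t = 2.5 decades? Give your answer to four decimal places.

Update rule: p ← p + [m·(1−p) − e·p]·Δt with Δt = 0.5.
p: 0.89000 → 0.73700  (Δp = -0.15300)
p: 0.73700 → 0.61460  (Δp = -0.12240)
p: 0.61460 → 0.51668  (Δp = -0.09792)
p: 0.51668 → 0.43834  (Δp = -0.07834)
p: 0.43834 → 0.37568  (Δp = -0.06267)

0.3757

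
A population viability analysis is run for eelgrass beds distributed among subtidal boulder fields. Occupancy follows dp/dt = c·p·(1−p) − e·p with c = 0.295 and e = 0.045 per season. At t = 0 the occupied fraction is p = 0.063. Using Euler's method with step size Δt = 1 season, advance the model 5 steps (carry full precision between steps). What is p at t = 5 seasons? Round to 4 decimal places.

0.1709

Update rule: p ← p + [c·p·(1−p) − e·p]·Δt with Δt = 1.
t = 1: p = 0.06300 + (+0.01458) = 0.07758
t = 2: p = 0.07758 + (+0.01762) = 0.09520
t = 3: p = 0.09520 + (+0.02113) = 0.11632
t = 4: p = 0.11632 + (+0.02509) = 0.14141
t = 5: p = 0.14141 + (+0.02945) = 0.17087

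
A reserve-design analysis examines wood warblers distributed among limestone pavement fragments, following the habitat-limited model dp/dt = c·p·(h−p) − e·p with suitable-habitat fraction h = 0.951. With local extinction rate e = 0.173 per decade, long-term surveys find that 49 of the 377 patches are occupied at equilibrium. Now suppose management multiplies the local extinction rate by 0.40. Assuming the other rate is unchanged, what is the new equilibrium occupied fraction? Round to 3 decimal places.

0.623

Observed p* = 49/377 = 0.12997.
Balance c(h−p*) = e gives c = e/(0.951 − 0.12997) = 0.173/0.82103 = 0.21071.
New p* = 0.951 − e/c = 0.951 − 0.06920/0.21071 = 0.62259.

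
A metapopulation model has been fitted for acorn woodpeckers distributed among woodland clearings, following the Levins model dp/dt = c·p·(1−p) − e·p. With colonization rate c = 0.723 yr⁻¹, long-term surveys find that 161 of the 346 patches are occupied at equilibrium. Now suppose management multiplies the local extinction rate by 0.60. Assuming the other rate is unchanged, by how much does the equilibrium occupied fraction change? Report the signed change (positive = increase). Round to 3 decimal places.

Observed p* = 161/346 = 0.46532.
Balance c(1−p*) = e gives e = 0.723×(1 − 0.46532) = 0.38657.
New p* = 1 − e/c = 1 − 0.23194/0.72300 = 0.67920.
Δp* = 0.67920 − 0.46532 = +0.21388.

0.214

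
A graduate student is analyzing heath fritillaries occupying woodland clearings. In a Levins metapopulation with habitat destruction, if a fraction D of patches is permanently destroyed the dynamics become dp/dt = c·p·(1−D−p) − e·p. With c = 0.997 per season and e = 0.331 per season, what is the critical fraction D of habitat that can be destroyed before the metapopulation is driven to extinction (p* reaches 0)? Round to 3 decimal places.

The nontrivial equilibrium is p* = (1−D) − e/c; extinction occurs when this hits zero.
So D_crit = 1 − e/c = 1 − 0.331/0.997 = 1 − 0.3320 = 0.6680.
This equals the undisturbed p*, a classic result of Lande's extension.

0.668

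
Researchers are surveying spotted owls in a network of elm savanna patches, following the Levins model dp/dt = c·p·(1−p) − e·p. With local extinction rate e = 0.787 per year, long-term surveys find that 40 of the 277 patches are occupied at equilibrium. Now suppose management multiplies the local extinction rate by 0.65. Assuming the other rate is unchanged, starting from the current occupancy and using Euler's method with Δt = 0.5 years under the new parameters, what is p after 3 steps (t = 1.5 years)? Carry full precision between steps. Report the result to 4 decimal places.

Observed p* = 40/277 = 0.14440.
Balance c(1−p*) = e gives c = e/(1 − 0.14440) = 0.787/0.85560 = 0.91983.
Starting from p₀ = 0.14440; update p ← p + (dp/dt)·Δt with the new parameters.
step 1: Δp = +0.01989, p = 0.16429
step 2: Δp = +0.02112, p = 0.18542
step 3: Δp = +0.02204, p = 0.20746

0.2075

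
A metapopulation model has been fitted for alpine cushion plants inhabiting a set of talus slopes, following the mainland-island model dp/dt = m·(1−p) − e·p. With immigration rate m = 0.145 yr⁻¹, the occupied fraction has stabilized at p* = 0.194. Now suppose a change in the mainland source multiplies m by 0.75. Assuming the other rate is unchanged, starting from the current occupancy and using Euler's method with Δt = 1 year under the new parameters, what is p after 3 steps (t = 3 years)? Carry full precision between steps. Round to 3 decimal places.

Balance m(1−p*) = e·p* gives e = m(1−p*)/p* = 0.145×0.80600/0.19400 = 0.60242.
Starting from p₀ = 0.19400; update p ← p + (dp/dt)·Δt with the new parameters.
t = 1: p = 0.19400 + (-0.02922) = 0.16478
t = 2: p = 0.16478 + (-0.00844) = 0.15634
t = 3: p = 0.15634 + (-0.00244) = 0.15391

0.154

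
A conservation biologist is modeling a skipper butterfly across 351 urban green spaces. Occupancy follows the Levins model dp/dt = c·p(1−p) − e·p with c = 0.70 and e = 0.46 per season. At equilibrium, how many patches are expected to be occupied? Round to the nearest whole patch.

p* = 1 − e/c = 1 − 0.46/0.70 = 0.3429.
Expected occupied patches = N × p* = 351 × 0.3429 = 120.34 ≈ 120.

120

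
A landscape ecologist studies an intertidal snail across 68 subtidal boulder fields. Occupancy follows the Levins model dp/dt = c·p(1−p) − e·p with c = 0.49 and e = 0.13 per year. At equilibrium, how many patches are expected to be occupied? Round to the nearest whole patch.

50

p* = 1 − e/c = 1 − 0.13/0.49 = 0.7347.
Expected occupied patches = N × p* = 68 × 0.7347 = 49.96 ≈ 50.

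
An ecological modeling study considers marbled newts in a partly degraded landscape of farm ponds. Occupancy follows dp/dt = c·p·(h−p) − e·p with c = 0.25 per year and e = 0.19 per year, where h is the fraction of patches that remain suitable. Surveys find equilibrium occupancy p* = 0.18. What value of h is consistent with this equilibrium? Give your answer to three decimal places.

At equilibrium c(h−p*) = e, so h = p* + e/c.
h = 0.18 + 0.19/0.25 = 0.18 + 0.7600 = 0.9400.

0.940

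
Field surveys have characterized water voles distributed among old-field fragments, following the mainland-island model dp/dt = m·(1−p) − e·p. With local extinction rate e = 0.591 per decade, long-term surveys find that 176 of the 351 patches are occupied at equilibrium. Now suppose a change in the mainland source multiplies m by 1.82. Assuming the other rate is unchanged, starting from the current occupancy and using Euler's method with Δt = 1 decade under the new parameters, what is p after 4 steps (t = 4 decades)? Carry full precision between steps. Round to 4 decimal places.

Observed p* = 176/351 = 0.50142.
Balance m(1−p*) = e·p* gives m = e·p*/(1−p*) = 0.591×0.50142/0.49858 = 0.59438.
Starting from p₀ = 0.50142; update p ← p + (dp/dt)·Δt with the new parameters.
t = 1: p = 0.50142 + (+0.24300) = 0.74442
t = 2: p = 0.74442 + (-0.16348) = 0.58094
t = 3: p = 0.58094 + (+0.10999) = 0.69093
t = 4: p = 0.69093 + (-0.07399) = 0.61693

0.6169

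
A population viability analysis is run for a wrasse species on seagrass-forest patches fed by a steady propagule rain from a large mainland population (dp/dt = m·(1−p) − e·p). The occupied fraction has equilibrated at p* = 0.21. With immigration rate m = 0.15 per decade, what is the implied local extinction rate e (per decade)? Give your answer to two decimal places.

At equilibrium m(1−p*) = e·p*, so e = m(1−p*)/p*.
e = 0.15 × 0.7900 / 0.21 = 0.5643.

0.56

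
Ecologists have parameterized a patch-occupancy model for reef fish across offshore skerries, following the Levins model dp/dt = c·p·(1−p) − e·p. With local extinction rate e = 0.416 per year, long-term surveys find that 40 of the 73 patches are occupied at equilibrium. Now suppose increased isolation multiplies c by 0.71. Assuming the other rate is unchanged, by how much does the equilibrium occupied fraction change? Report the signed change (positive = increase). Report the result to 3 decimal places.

Observed p* = 40/73 = 0.54795.
Balance c(1−p*) = e gives c = e/(1 − 0.54795) = 0.416/0.45205 = 0.92025.
New p* = 1 − e/c = 1 − 0.41600/0.65338 = 0.36331.
Δp* = 0.36331 − 0.54795 = -0.18464.

-0.185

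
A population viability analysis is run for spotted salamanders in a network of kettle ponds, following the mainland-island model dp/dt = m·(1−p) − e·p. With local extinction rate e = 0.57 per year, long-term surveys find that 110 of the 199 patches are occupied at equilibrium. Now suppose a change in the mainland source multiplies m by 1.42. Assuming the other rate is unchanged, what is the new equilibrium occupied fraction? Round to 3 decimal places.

0.637

Observed p* = 110/199 = 0.55276.
Balance m(1−p*) = e·p* gives m = e·p*/(1−p*) = 0.57×0.55276/0.44724 = 0.70448.
New p* = m/(m+e) = 1.00036/(1.00036+0.57000) = 0.63703.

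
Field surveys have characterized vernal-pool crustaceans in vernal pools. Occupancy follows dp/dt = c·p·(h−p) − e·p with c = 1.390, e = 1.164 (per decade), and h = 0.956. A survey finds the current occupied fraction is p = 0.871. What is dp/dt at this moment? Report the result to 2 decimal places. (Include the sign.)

-0.91

Colonization term: c·p·(h−p) = 1.390×0.871×0.0850 = 0.10291.
Extinction term: e·p = 1.01384.
dp/dt = 0.10291 − 1.01384 = -0.91094.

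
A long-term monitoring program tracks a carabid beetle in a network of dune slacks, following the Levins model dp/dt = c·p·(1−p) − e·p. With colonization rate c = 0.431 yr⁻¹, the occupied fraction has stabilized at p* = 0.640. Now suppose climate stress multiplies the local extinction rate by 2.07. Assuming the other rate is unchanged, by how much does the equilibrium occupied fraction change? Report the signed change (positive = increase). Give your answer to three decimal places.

-0.385

Balance c(1−p*) = e gives e = 0.431×(1 − 0.64000) = 0.15516.
New p* = 1 − e/c = 1 − 0.32118/0.43100 = 0.25480.
Δp* = 0.25480 − 0.64000 = -0.38520.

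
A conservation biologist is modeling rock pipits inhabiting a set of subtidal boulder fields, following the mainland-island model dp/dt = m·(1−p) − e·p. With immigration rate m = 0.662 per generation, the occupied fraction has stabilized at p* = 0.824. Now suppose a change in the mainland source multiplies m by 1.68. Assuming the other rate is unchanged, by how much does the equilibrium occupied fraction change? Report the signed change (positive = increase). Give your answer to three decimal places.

Balance m(1−p*) = e·p* gives e = m(1−p*)/p* = 0.662×0.17600/0.82400 = 0.14140.
New p* = m/(m+e) = 1.11216/(1.11216+0.14140) = 0.88720.
Δp* = 0.88720 − 0.82400 = +0.06320.

0.063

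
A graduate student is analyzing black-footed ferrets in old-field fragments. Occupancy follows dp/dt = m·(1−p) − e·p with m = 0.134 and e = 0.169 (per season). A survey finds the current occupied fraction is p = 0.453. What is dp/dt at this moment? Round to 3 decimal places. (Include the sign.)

-0.003

Colonization term: m·(1−p) = 0.134×0.5470 = 0.07330.
Extinction term: e·p = 0.07656.
dp/dt = 0.07330 − 0.07656 = -0.00326.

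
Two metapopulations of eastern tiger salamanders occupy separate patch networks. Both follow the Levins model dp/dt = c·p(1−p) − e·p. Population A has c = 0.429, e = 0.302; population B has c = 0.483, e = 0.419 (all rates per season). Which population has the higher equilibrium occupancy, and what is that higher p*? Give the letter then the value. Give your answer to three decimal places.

A, 0.296

A: p*_A = 1 − 0.302/0.429 = 0.2960.
B: p*_B = 1 − 0.419/0.483 = 0.1325.
A is higher at 0.2960.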